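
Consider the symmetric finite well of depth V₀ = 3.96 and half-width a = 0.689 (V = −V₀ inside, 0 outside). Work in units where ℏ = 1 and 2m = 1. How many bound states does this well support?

The dimensionless depth is z₀ = a√(2mV₀)/ℏ = 0.689 × √(3.960) = 1.371.
A new bound state (alternating even/odd) appears each time z₀ passes a multiple of π/2, so N = ⌊2z₀/π⌋ + 1 = ⌊0.8729⌋ + 1 = 1.

N = 1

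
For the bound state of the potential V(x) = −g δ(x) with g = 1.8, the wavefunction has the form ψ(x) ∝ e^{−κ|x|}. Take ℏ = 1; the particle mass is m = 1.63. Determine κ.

Integrate −(ℏ²/2m)ψ'' − gδ(x)ψ = Eψ from −ε to +ε: the ψ'' term gives ψ'(0⁺) − ψ'(0⁻) and the δ term gives −(2mg/ℏ²)ψ(0).
With ψ ∝ e^{−κ|x|} this yields −2κ = −2mg/ℏ², so κ = mg/ℏ² = 2.934.

κ = 2.93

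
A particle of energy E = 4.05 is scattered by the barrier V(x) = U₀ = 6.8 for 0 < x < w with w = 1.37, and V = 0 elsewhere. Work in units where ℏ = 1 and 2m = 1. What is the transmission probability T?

E < U₀: inside the barrier ψ ∝ e^{±κx} with κ = √(2m(U₀ − E))/ℏ = 1.658.
κw = 2.272, sinh(κw) = 4.797.
Matching ψ, ψ′ at both faces gives T = [1 + U₀² sinh²(κw) / (4E(U₀ − E))]⁻¹ = 1/24.89 = 0.0402.

T = 0.0402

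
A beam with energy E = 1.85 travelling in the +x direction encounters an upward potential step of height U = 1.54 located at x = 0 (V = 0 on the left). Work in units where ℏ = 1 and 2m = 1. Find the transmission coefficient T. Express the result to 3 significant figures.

On each side the TISE gives plane waves with k = √(2m(E − V))/ℏ: k₁ = √(2·½·1.85) = 1.360, k₂ = √(2·½·0.31) = 0.5568.
Continuity of ψ and ψ′ at the step yields the reflection amplitude r = (k₁ − k₂)/(k₁ + k₂) = 0.4191; thus R = |r|² = 0.1756, T = 0.8244.

T = 0.824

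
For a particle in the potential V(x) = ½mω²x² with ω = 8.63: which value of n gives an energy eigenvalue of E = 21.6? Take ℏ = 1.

E_n = ℏω(n + ½) ⇒ n = E/(ℏω) − ½ = 21.6/8.63 − 0.5 = 2.003 → n = 2.

n = 2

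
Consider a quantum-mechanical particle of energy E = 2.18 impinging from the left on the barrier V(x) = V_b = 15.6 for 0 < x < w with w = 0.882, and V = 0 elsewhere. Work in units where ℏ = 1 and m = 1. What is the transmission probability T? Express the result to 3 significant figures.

Since E < V_b the interior solution is evanescent with decay constant κ = √(2m(V_b − E))/ℏ = 5.181.
κw = 4.569, sinh(κw) = 48.24.
Matching ψ, ψ′ at both faces gives T = [1 + V_b² sinh²(κw) / (4E(V_b − E))]⁻¹ = 1/4840 = 0.000207.

T = 0.000207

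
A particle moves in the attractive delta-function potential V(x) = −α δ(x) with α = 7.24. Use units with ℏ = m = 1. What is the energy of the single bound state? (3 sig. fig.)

E = -26.2

The bound state is ψ(x) = √κ e^{−κ|x|}. The derivative jump ψ'(0⁺) − ψ'(0⁻) = −(2mα/ℏ²)ψ(0) fixes κ = mα/ℏ² = 7.240.
Then E = −ℏ²κ²/(2m) = −mα²/(2ℏ²) = -26.21.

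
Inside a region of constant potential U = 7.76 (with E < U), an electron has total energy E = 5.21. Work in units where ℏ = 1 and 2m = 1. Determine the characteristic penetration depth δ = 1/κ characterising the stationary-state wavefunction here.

Since E < U the TISE in this region is ψ'' = κ²ψ with κ = √(2m(U − E))/ℏ.
κ = √(2 × 0.5 × 2.55) = 1.597. The penetration depth is δ = 1/κ = 0.626.

δ = 0.626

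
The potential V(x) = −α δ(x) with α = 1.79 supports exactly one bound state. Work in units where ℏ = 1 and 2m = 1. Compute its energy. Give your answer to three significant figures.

The bound state is ψ(x) = √κ e^{−κ|x|}. The derivative jump ψ'(0⁺) − ψ'(0⁻) = −(2mα/ℏ²)ψ(0) fixes κ = mα/ℏ² = 0.8950.
Then E = −ℏ²κ²/(2m) = −mα²/(2ℏ²) = -0.8010.

E = -0.801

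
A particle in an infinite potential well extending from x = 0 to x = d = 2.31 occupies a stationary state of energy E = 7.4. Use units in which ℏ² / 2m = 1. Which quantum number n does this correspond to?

n = 2

For an infinite well E_n = n²π²ℏ²/(2md²), so n = (d/πℏ)√(2mE).
n = (2.31/π) × √(2 × 0.5 × 7.4) = 2.000 → n = 2.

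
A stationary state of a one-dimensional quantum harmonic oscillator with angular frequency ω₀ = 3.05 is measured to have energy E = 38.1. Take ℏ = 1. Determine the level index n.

Invert E_n = (n + ½)ℏω₀: n = E/ℏω₀ − ½ = 11.992, so n = 12.

n = 12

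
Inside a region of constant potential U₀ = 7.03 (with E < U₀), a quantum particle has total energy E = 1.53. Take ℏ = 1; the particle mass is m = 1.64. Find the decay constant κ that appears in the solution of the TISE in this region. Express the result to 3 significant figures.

Since E < U₀ the TISE in this region is ψ'' = κ²ψ with κ = √(2m(U₀ − E))/ℏ.
κ = √(2 × 1.64 × 5.5) = 4.247.

κ = 4.25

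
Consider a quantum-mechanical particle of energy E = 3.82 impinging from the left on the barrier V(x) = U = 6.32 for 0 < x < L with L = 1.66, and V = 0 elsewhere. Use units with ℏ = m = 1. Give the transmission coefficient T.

T = 0.00228

E < U: inside the barrier ψ ∝ e^{±κx} with κ = √(2m(U − E))/ℏ = 2.236.
κL = 3.712, sinh(κL) = 20.45.
The exact tunnelling result is T⁻¹ = 1 + U² sinh²(κL) / [4E(U − E)] = 438.4, so T = 0.00228.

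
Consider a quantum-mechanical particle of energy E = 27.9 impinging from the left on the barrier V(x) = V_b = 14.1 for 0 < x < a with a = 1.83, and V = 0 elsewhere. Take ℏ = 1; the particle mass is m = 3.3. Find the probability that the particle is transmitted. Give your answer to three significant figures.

T = 0.889

Above the barrier the interior wavenumber is k₂ = √(2m(E − V_b))/ℏ = 9.544, giving phase k₂a = 17.46.
Matching at both interfaces gives T⁻¹ = 1 + V_b² sin²(k₂a) / [4E(E − V_b)] = 1.125, hence T = 0.889.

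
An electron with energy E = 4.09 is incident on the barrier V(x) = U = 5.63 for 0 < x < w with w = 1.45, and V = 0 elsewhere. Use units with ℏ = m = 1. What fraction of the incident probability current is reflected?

Since E < U the interior solution is evanescent with decay constant κ = √(2m(U − E))/ℏ = 1.755.
κw = 2.545, sinh(κw) = 6.331.
Matching ψ, ψ′ at both faces gives T = [1 + U² sinh²(κw) / (4E(U − E))]⁻¹ = 1/51.42 = 0.0194.
R = 1 − T = 0.981.

R = 0.981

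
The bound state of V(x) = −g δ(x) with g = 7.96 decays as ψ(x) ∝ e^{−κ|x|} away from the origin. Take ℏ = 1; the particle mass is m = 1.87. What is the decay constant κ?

κ = 14.9

Integrating the TISE across x = 0 gives the cusp condition ψ'(0⁺) − ψ'(0⁻) = −(2mg/ℏ²)ψ(0).
With ψ ∝ e^{−κ|x|} this yields −2κ = −2mg/ℏ², so κ = mg/ℏ² = 14.89.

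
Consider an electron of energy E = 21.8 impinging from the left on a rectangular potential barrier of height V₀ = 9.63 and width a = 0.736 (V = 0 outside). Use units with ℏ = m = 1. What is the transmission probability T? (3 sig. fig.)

T = 0.981

Above the barrier the interior wavenumber is k₂ = √(2m(E − V₀))/ℏ = 4.934, giving phase k₂a = 3.631.
T = [1 + V₀² sin²(k₂a) / (4E(E − V₀))]⁻¹ = 1/1.019 = 0.981.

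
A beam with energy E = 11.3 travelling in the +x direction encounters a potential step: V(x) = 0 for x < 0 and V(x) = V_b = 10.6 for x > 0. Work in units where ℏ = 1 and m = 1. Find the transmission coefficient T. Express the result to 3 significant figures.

T = 0.638

The wavenumbers are k₁ = √(2mE)/ℏ = 4.754 on the left and k₂ = √(2m(E − V_b))/ℏ = 1.183 on the right.
Matching ψ and ψ′ at x = 0 gives r = (k₁ − k₂)/(k₁ + k₂), so R = r² = 0.3617 and T = 1 − R = 0.6383.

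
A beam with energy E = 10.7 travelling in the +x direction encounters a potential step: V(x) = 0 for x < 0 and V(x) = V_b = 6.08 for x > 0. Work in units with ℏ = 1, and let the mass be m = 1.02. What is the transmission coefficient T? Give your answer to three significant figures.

The wavenumbers are k₁ = √(2mE)/ℏ = 4.672 on the left and k₂ = √(2m(E − V_b))/ℏ = 3.070 on the right.
Matching ψ and ψ′ at x = 0 gives r = (k₁ − k₂)/(k₁ + k₂), so R = r² = 0.04282 and T = 1 − R = 0.9572.

T = 0.957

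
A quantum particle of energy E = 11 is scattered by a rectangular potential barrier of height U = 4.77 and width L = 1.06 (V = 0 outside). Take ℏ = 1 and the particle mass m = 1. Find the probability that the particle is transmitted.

T = 0.974

E > U: inside the barrier k₂ = √(2m(E − U))/ℏ = 3.530, k₂L = 3.742.
Matching at both interfaces gives T⁻¹ = 1 + U² sin²(k₂L) / [4E(E − U)] = 1.026, hence T = 0.974.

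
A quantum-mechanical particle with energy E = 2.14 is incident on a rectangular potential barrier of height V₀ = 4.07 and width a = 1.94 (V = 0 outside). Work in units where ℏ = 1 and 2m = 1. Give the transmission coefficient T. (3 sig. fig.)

T = 0.0180

Since E < V₀ the interior solution is evanescent with decay constant κ = √(2m(V₀ − E))/ℏ = 1.389.
κa = 2.695, sinh(κa) = 7.370.
Matching ψ, ψ′ at both faces gives T = [1 + V₀² sinh²(κa) / (4E(V₀ − E))]⁻¹ = 1/55.46 = 0.0180.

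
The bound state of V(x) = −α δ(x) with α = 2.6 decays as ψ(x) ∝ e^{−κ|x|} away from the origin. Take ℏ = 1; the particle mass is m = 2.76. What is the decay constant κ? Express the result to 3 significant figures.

Integrating the TISE across x = 0 gives the cusp condition ψ'(0⁺) − ψ'(0⁻) = −(2mα/ℏ²)ψ(0).
With ψ ∝ e^{−κ|x|} this yields −2κ = −2mα/ℏ², so κ = mα/ℏ² = 7.176.

κ = 7.18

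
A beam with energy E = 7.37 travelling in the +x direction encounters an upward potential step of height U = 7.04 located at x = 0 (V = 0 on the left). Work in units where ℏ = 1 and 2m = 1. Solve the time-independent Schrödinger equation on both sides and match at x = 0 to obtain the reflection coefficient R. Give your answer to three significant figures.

R = 0.423

On each side the TISE gives plane waves with k = √(2m(E − V))/ℏ: k₁ = √(2·½·7.37) = 2.715, k₂ = √(2·½·0.33) = 0.5745.
Continuity of ψ and ψ′ at the step yields the reflection amplitude r = (k₁ − k₂)/(k₁ + k₂) = 0.6507; thus R = |r|² = 0.4234, T = 0.5766.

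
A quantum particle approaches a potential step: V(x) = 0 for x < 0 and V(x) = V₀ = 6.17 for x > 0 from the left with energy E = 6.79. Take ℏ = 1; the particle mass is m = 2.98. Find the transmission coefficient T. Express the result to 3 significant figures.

The wavenumbers are k₁ = √(2mE)/ℏ = 6.361 on the left and k₂ = √(2m(E − V₀))/ℏ = 1.922 on the right.
Matching ψ and ψ′ at x = 0 gives r = (k₁ − k₂)/(k₁ + k₂), so R = r² = 0.2872 and T = 1 − R = 0.7128.

T = 0.713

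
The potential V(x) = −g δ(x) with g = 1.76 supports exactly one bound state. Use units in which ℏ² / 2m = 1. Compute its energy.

The bound state is ψ(x) = √κ e^{−κ|x|}. The derivative jump ψ'(0⁺) − ψ'(0⁻) = −(2mg/ℏ²)ψ(0) fixes κ = mg/ℏ² = 0.8800.
Then E = −ℏ²κ²/(2m) = −mg²/(2ℏ²) = -0.7744.

E = -0.774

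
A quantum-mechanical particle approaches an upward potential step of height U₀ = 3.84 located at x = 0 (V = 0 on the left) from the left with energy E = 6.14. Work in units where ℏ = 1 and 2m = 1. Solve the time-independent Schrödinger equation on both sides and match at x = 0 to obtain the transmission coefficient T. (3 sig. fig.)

T = 0.942

On each side the TISE gives plane waves with k = √(2m(E − V))/ℏ: k₁ = √(2·½·6.14) = 2.478, k₂ = √(2·½·2.3) = 1.517.
Continuity of ψ and ψ′ at the step yields the reflection amplitude r = (k₁ − k₂)/(k₁ + k₂) = 0.2407; thus R = |r|² = 0.05792, T = 0.9421.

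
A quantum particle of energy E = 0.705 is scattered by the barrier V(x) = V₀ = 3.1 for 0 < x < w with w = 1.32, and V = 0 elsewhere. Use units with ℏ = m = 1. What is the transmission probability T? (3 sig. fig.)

Since E < V₀ the interior solution is evanescent with decay constant κ = √(2m(V₀ − E))/ℏ = 2.189.
κw = 2.889, sinh(κw) = 8.959.
The exact tunnelling result is T⁻¹ = 1 + V₀² sinh²(κw) / [4E(V₀ − E)] = 115.2, so T = 0.00868.

T = 0.00868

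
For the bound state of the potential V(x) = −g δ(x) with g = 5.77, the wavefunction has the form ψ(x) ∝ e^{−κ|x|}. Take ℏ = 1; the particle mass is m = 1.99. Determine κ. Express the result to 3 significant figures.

κ = 11.5

Integrating the TISE across x = 0 gives the cusp condition ψ'(0⁺) − ψ'(0⁻) = −(2mg/ℏ²)ψ(0).
With ψ ∝ e^{−κ|x|} this yields −2κ = −2mg/ℏ², so κ = mg/ℏ² = 11.48.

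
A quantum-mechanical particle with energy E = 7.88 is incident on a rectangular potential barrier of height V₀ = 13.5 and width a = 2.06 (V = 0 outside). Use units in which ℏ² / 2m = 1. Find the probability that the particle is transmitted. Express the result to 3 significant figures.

Since E < V₀ the interior solution is evanescent with decay constant κ = √(2m(V₀ − E))/ℏ = 2.371.
κa = 4.884, sinh(κa) = 66.05.
Matching ψ, ψ′ at both faces gives T = [1 + V₀² sinh²(κa) / (4E(V₀ − E))]⁻¹ = 1/4489 = 0.000223.

T = 0.000223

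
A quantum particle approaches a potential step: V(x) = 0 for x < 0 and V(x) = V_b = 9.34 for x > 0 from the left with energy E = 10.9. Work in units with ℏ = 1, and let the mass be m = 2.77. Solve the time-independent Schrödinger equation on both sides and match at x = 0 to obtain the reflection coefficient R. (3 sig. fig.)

The wavenumbers are k₁ = √(2mE)/ℏ = 7.771 on the left and k₂ = √(2m(E − V_b))/ℏ = 2.940 on the right.
Continuity of ψ and ψ′ at the step yields the reflection amplitude r = (k₁ − k₂)/(k₁ + k₂) = 0.4511; thus R = |r|² = 0.2034, T = 0.7966.

R = 0.203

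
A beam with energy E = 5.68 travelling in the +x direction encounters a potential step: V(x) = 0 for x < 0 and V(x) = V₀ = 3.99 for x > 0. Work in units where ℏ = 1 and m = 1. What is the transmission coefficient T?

T = 0.914

On each side the TISE gives plane waves with k = √(2m(E − V))/ℏ: k₁ = √(2·1·5.68) = 3.370, k₂ = √(2·1·1.69) = 1.838.
Matching ψ and ψ′ at x = 0 gives r = (k₁ − k₂)/(k₁ + k₂), so R = r² = 0.08650 and T = 1 − R = 0.9135.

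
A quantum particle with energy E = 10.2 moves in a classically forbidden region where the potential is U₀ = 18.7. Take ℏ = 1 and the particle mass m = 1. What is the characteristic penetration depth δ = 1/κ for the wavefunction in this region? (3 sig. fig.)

δ = 0.243

Since E < U₀ the TISE in this region is ψ'' = κ²ψ with κ = √(2m(U₀ − E))/ℏ.
κ = √(2 × 1 × 8.5) = 4.123. The penetration depth is δ = 1/κ = 0.243.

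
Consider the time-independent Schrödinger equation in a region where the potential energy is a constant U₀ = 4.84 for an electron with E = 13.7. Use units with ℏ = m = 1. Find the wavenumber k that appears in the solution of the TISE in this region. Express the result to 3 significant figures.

k = 4.21

With E > U₀ the solution is oscillatory, ψ ∝ e^{±ikx} with k = √(2m(E − U₀))/ℏ.
k = √(2 × 1 × 8.86) = 4.210.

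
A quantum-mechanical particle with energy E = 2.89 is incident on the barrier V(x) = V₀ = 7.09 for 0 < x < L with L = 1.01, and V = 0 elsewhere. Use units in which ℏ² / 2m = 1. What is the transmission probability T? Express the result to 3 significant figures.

E < V₀: inside the barrier ψ ∝ e^{±κx} with κ = √(2m(V₀ − E))/ℏ = 2.049.
κL = 2.070, sinh(κL) = 3.899.
The exact tunnelling result is T⁻¹ = 1 + V₀² sinh²(κL) / [4E(V₀ − E)] = 16.74, so T = 0.0597.

T = 0.0597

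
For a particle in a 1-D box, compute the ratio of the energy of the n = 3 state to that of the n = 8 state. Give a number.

Since E_n ∝ n², the ratio is (3/8)² = 0.140625.

0.140625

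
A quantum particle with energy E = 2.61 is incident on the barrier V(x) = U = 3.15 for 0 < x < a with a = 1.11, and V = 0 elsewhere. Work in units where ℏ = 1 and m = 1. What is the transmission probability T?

Since E < U the interior solution is evanescent with decay constant κ = √(2m(U − E))/ℏ = 1.039.
κa = 1.154, sinh(κa) = 1.427.
Matching ψ, ψ′ at both faces gives T = [1 + U² sinh²(κa) / (4E(U − E))]⁻¹ = 1/4.584 = 0.218.

T = 0.218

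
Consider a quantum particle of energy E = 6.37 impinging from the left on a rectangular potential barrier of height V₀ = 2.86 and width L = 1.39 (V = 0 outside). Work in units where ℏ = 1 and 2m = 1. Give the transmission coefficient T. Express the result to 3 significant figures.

T = 0.977

E > V₀: inside the barrier k₂ = √(2m(E − V₀))/ℏ = 1.873, k₂L = 2.604.
T = [1 + V₀² sin²(k₂L) / (4E(E − V₀))]⁻¹ = 1/1.024 = 0.977.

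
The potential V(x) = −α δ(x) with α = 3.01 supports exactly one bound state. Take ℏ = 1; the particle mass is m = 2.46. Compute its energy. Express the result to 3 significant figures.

E = -11.1

The bound state is ψ(x) = √κ e^{−κ|x|}. The derivative jump ψ'(0⁺) − ψ'(0⁻) = −(2mα/ℏ²)ψ(0) fixes κ = mα/ℏ² = 7.405.
Then E = −ℏ²κ²/(2m) = −mα²/(2ℏ²) = -11.14.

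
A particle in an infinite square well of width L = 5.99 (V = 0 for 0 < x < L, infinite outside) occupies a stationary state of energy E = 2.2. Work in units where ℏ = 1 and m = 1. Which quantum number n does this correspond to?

n = 4

For an infinite well E_n = n²π²ℏ²/(2mL²), so n = (L/πℏ)√(2mE).
n = (5.99/π) × √(2 × 1 × 2.2) = 3.999 → n = 4.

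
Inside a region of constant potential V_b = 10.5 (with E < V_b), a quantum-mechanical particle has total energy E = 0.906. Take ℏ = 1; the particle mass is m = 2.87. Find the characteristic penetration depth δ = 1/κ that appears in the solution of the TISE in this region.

Since E < V_b the TISE in this region is ψ'' = κ²ψ with κ = √(2m(V_b − E))/ℏ.
κ = √(2 × 2.87 × 9.594) = 7.421. The penetration depth is δ = 1/κ = 0.135.

δ = 0.135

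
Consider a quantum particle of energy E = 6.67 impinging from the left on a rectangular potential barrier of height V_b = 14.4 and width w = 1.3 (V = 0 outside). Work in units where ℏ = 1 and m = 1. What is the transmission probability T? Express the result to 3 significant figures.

T = 0.000145

Since E < V_b the interior solution is evanescent with decay constant κ = √(2m(V_b − E))/ℏ = 3.932.
κw = 5.111, sinh(κw) = 82.96.
The exact tunnelling result is T⁻¹ = 1 + V_b² sinh²(κw) / [4E(V_b − E)] = 6920, so T = 0.000145.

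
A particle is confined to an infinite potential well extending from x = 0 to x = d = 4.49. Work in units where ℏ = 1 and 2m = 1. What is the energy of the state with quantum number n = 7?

Requiring ψ(0) = ψ(d) = 0 quantises k = nπ/d, hence E_n = ℏ²k²/2m = n²π²ℏ²/(2md²).
E_7 = 7² × π² / (2 × 0.5 × 4.49²) = 23.99.

E = 24.0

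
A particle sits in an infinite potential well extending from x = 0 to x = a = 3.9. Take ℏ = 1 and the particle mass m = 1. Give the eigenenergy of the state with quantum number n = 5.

The infinite-well eigenfunctions ψ_n = √(2/a) sin(nπx/a) vanish at both walls, giving E_n = n²π²ℏ²/(2ma²).
E_5 = 5² × π² / (2 × 1 × 3.9²) = 8.111.

E = 8.11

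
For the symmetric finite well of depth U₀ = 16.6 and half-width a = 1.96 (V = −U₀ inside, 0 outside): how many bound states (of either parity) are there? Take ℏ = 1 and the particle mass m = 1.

The dimensionless depth is z₀ = a√(2mU₀)/ℏ = 1.96 × √(33.20) = 11.29.
A new bound state (alternating even/odd) appears each time z₀ passes a multiple of π/2, so N = ⌊2z₀/π⌋ + 1 = ⌊7.190⌋ + 1 = 8.

N = 8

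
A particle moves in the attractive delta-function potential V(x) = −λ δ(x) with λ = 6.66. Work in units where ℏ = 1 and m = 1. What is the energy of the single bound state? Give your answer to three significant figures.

For x ≠ 0 the bound state is ψ ∝ e^{−κ|x|}; integrating the TISE across the delta gives the cusp condition 2κ = 2mλ/ℏ², so κ = 6.660.
Then E = −ℏ²κ²/(2m) = −mλ²/(2ℏ²) = -22.18.

E = -22.2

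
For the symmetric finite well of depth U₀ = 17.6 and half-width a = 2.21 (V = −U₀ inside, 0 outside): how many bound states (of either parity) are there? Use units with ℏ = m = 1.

Define the well-strength parameter z₀ = (a/ℏ)√(2mU₀) = 2.21 × √(2·1·17.6) = 13.11.
The even/odd transcendental equations gain one root per π/2 in z₀, giving N = 1 + ⌊2z₀/π⌋ = 1 + ⌊8.347⌋ = 9.

N = 9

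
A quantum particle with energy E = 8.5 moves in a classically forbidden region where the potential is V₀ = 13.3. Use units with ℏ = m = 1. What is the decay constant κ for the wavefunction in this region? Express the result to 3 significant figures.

κ = 3.10

Since E < V₀ the TISE in this region is ψ'' = κ²ψ with κ = √(2m(V₀ − E))/ℏ.
κ = √(2 × 1 × 4.8) = 3.098.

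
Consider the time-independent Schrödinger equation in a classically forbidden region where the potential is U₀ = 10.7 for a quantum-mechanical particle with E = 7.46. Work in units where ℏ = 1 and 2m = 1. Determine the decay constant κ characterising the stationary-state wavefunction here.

κ = 1.80

Since E < U₀ the TISE in this region is ψ'' = κ²ψ with κ = √(2m(U₀ − E))/ℏ.
κ = √(2 × 0.5 × 3.24) = 1.800.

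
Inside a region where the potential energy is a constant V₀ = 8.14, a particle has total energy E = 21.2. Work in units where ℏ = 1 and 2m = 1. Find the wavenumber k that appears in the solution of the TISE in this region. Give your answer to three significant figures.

k = 3.61

With E > V₀ the solution is oscillatory, ψ ∝ e^{±ikx} with k = √(2m(E − V₀))/ℏ.
k = √(2 × 0.5 × 13.06) = 3.614.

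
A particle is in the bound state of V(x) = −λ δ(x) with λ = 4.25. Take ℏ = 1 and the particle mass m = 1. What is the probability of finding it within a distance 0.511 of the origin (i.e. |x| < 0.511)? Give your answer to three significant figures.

The normalised bound state is ψ = √κ e^{−κ|x|} with κ = mλ/ℏ² = 4.250.
P(|x| < d) = ∫_{−d}^{d} κ e^{−2κ|x|} dx = 1 − e^{−2κd} = 1 − e^{−4.344} = 0.9870.

P = 0.987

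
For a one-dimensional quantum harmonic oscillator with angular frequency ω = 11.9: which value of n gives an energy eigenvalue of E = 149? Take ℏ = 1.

E_n = ℏω(n + ½) ⇒ n = E/(ℏω) − ½ = 149/11.9 − 0.5 = 12.021 → n = 12.

n = 12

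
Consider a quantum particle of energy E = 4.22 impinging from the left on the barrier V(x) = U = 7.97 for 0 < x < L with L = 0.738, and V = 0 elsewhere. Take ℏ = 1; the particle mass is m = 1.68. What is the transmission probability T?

Since E < U the interior solution is evanescent with decay constant κ = √(2m(U − E))/ℏ = 3.550.
κL = 2.620, sinh(κL) = 6.829.
Matching ψ, ψ′ at both faces gives T = [1 + U² sinh²(κL) / (4E(U − E))]⁻¹ = 1/47.80 = 0.0209.

T = 0.0209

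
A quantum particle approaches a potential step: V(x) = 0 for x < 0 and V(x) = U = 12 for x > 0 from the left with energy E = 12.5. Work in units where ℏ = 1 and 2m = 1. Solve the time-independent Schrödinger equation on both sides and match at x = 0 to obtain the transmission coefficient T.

On each side the TISE gives plane waves with k = √(2m(E − V))/ℏ: k₁ = √(2·½·12.5) = 3.536, k₂ = √(2·½·0.5) = 0.7071.
Matching ψ and ψ′ at x = 0 gives r = (k₁ − k₂)/(k₁ + k₂), so R = r² = 0.4444 and T = 1 − R = 0.5556.

T = 0.556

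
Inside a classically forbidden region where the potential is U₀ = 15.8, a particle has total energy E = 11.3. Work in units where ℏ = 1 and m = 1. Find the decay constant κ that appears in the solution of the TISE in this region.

Since E < U₀ the TISE in this region is ψ'' = κ²ψ with κ = √(2m(U₀ − E))/ℏ.
κ = √(2 × 1 × 4.5) = 3.000.

κ = 3.00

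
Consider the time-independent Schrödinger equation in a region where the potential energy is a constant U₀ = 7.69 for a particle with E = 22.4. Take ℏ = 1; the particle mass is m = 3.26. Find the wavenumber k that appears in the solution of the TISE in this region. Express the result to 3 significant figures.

k = 9.79

With E > U₀ the solution is oscillatory, ψ ∝ e^{±ikx} with k = √(2m(E − U₀))/ℏ.
k = √(2 × 3.26 × 14.71) = 9.793.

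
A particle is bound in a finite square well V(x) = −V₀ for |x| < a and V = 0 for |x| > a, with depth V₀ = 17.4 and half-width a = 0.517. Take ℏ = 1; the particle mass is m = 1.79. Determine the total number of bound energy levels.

Define the well-strength parameter z₀ = (a/ℏ)√(2mV₀) = 0.517 × √(2·1.79·17.4) = 4.080.
A new bound state (alternating even/odd) appears each time z₀ passes a multiple of π/2, so N = ⌊2z₀/π⌋ + 1 = ⌊2.598⌋ + 1 = 3.

N = 3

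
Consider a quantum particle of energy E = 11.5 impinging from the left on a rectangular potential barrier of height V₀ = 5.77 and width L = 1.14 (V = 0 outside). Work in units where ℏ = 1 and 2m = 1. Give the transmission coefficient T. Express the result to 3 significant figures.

Above the barrier the interior wavenumber is k₂ = √(2m(E − V₀))/ℏ = 2.394, giving phase k₂L = 2.729.
Matching at both interfaces gives T⁻¹ = 1 + V₀² sin²(k₂L) / [4E(E − V₀)] = 1.020, hence T = 0.980.

T = 0.980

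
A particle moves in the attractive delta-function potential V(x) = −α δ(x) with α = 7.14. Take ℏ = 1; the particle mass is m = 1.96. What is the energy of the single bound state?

The bound state is ψ(x) = √κ e^{−κ|x|}. The derivative jump ψ'(0⁺) − ψ'(0⁻) = −(2mα/ℏ²)ψ(0) fixes κ = mα/ℏ² = 13.99.
Then E = −ℏ²κ²/(2m) = −mα²/(2ℏ²) = -49.96.

E = -50.0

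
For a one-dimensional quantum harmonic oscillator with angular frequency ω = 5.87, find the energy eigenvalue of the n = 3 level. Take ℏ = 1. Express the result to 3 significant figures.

E = 20.5

The oscillator eigenvalues are E_n = ℏω(n + ½), so E_3 = 5.87 × 3.5 = 20.55.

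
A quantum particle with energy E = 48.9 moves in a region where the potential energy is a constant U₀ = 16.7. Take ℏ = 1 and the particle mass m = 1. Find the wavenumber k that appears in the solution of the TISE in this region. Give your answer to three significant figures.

With E > U₀ the solution is oscillatory, ψ ∝ e^{±ikx} with k = √(2m(E − U₀))/ℏ.
k = √(2 × 1 × 32.2) = 8.025.

k = 8.02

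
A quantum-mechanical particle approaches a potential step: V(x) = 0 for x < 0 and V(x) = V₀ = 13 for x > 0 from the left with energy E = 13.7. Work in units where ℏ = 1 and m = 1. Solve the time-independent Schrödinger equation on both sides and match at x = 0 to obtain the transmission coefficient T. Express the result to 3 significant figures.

T = 0.602

The wavenumbers are k₁ = √(2mE)/ℏ = 5.235 on the left and k₂ = √(2m(E − V₀))/ℏ = 1.183 on the right.
Matching ψ and ψ′ at x = 0 gives r = (k₁ − k₂)/(k₁ + k₂), so R = r² = 0.3985 and T = 1 − R = 0.6015.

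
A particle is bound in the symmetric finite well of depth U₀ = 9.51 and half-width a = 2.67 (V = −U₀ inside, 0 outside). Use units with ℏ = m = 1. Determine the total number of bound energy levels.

Define the well-strength parameter z₀ = (a/ℏ)√(2mU₀) = 2.67 × √(2·1·9.51) = 11.64.
A new bound state (alternating even/odd) appears each time z₀ passes a multiple of π/2, so N = ⌊2z₀/π⌋ + 1 = ⌊7.413⌋ + 1 = 8.

N = 8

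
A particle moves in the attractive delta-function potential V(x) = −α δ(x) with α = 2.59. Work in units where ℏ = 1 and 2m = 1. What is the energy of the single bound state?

For x ≠ 0 the bound state is ψ ∝ e^{−κ|x|}; integrating the TISE across the delta gives the cusp condition 2κ = 2mα/ℏ², so κ = 1.295.
Then E = −ℏ²κ²/(2m) = −mα²/(2ℏ²) = -1.677.

E = -1.68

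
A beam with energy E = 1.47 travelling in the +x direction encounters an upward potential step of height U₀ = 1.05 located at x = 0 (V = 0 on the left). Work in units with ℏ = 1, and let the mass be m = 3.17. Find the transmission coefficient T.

T = 0.908

The wavenumbers are k₁ = √(2mE)/ℏ = 3.053 on the left and k₂ = √(2m(E − U₀))/ℏ = 1.632 on the right.
Continuity of ψ and ψ′ at the step yields the reflection amplitude r = (k₁ − k₂)/(k₁ + k₂) = 0.3033; thus R = |r|² = 0.09201, T = 0.9080.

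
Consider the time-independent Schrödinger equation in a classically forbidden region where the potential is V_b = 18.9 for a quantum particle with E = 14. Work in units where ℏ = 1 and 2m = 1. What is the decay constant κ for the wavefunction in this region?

κ = 2.21

Since E < V_b the TISE in this region is ψ'' = κ²ψ with κ = √(2m(V_b − E))/ℏ.
κ = √(2 × 0.5 × 4.9) = 2.214.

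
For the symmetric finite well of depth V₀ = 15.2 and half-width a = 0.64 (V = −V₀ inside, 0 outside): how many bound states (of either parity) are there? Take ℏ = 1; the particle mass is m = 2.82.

The dimensionless depth is z₀ = a√(2mV₀)/ℏ = 0.64 × √(85.73) = 5.926.
A new bound state (alternating even/odd) appears each time z₀ passes a multiple of π/2, so N = ⌊2z₀/π⌋ + 1 = ⌊3.772⌋ + 1 = 4.

N = 4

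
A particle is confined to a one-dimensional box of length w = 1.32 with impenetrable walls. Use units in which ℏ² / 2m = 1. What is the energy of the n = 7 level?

E = 278

Requiring ψ(0) = ψ(w) = 0 quantises k = nπ/w, hence E_n = ℏ²k²/2m = n²π²ℏ²/(2mw²).
E_7 = 7² × π² / (2 × 0.5 × 1.32²) = 277.6.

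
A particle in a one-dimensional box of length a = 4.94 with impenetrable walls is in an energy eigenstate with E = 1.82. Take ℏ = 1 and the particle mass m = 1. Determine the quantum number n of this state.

n = 3

For an infinite well E_n = n²π²ℏ²/(2ma²), so n = (a/πℏ)√(2mE).
n = (4.94/π) × √(2 × 1 × 1.82) = 3.000 → n = 3.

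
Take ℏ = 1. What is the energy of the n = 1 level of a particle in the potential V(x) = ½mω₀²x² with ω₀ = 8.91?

E = 13.4

The oscillator eigenvalues are E_n = ℏω₀(n + ½), so E_1 = 8.91 × 1.5 = 13.37.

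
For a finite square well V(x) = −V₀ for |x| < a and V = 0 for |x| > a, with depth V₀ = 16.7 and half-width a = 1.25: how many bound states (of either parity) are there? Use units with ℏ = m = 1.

N = 5

Define the well-strength parameter z₀ = (a/ℏ)√(2mV₀) = 1.25 × √(2·1·16.7) = 7.224.
A new bound state (alternating even/odd) appears each time z₀ passes a multiple of π/2, so N = ⌊2z₀/π⌋ + 1 = ⌊4.599⌋ + 1 = 5.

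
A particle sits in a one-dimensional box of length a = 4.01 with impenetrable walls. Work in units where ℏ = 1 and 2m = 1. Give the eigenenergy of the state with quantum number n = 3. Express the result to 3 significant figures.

E = 5.52

The infinite-well eigenfunctions ψ_n = √(2/a) sin(nπx/a) vanish at both walls, giving E_n = n²π²ℏ²/(2ma²).
E_3 = 3² × π² / (2 × 0.5 × 4.01²) = 5.524.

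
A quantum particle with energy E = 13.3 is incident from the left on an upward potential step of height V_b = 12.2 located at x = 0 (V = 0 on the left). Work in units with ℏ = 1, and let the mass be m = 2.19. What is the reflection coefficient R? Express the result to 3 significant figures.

The wavenumbers are k₁ = √(2mE)/ℏ = 7.632 on the left and k₂ = √(2m(E − V_b))/ℏ = 2.195 on the right.
Matching ψ and ψ′ at x = 0 gives r = (k₁ − k₂)/(k₁ + k₂), so R = r² = 0.3061 and T = 1 − R = 0.6939.

R = 0.306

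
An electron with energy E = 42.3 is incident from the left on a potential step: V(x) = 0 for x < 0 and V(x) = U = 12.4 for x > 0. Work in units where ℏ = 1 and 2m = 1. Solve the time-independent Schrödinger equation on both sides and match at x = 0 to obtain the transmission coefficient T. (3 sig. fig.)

T = 0.993

The wavenumbers are k₁ = √(2mE)/ℏ = 6.504 on the left and k₂ = √(2m(E − U))/ℏ = 5.468 on the right.
Continuity of ψ and ψ′ at the step yields the reflection amplitude r = (k₁ − k₂)/(k₁ + k₂) = 0.08652; thus R = |r|² = 0.007485, T = 0.9925.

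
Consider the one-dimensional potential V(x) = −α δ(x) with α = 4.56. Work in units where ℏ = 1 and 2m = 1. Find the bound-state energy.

For x ≠ 0 the bound state is ψ ∝ e^{−κ|x|}; integrating the TISE across the delta gives the cusp condition 2κ = 2mα/ℏ², so κ = 2.280.
Then E = −ℏ²κ²/(2m) = −mα²/(2ℏ²) = -5.198.

E = -5.20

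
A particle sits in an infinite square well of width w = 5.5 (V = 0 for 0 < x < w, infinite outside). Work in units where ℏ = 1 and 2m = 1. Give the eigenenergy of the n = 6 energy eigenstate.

E = 11.7

Requiring ψ(0) = ψ(w) = 0 quantises k = nπ/w, hence E_n = ℏ²k²/2m = n²π²ℏ²/(2mw²).
E_6 = 6² × π² / (2 × 0.5 × 5.5²) = 11.75.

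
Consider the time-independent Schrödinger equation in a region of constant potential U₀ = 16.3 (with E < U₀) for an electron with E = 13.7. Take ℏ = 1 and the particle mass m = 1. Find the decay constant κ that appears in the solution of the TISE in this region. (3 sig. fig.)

κ = 2.28

Since E < U₀ the TISE in this region is ψ'' = κ²ψ with κ = √(2m(U₀ − E))/ℏ.
κ = √(2 × 1 × 2.6) = 2.280.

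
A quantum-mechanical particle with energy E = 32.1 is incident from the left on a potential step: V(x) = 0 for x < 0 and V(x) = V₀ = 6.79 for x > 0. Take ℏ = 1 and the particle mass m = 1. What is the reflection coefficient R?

On each side the TISE gives plane waves with k = √(2m(E − V))/ℏ: k₁ = √(2·1·32.1) = 8.012, k₂ = √(2·1·25.31) = 7.115.
Matching ψ and ψ′ at x = 0 gives r = (k₁ − k₂)/(k₁ + k₂), so R = r² = 0.003522 and T = 1 − R = 0.9965.

R = 0.00352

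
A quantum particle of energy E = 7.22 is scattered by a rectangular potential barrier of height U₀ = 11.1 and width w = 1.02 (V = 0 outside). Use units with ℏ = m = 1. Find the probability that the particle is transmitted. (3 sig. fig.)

T = 0.0123

Since E < U₀ the interior solution is evanescent with decay constant κ = √(2m(U₀ − E))/ℏ = 2.786.
κw = 2.841, sinh(κw) = 8.541.
The exact tunnelling result is T⁻¹ = 1 + U₀² sinh²(κw) / [4E(U₀ − E)] = 81.20, so T = 0.0123.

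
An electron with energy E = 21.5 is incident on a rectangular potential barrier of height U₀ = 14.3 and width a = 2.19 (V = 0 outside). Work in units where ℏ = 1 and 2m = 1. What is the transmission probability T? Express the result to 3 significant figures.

E > U₀: inside the barrier k₂ = √(2m(E − U₀))/ℏ = 2.683, k₂a = 5.876.
T = [1 + U₀² sin²(k₂a) / (4E(E − U₀))]⁻¹ = 1/1.052 = 0.951.

T = 0.951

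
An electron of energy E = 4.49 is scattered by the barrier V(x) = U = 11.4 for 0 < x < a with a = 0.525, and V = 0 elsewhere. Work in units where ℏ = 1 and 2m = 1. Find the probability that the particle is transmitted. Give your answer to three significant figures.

T = 0.216

E < U: inside the barrier ψ ∝ e^{±κx} with κ = √(2m(U − E))/ℏ = 2.629.
κa = 1.380, sinh(κa) = 1.862.
The exact tunnelling result is T⁻¹ = 1 + U² sinh²(κa) / [4E(U − E)] = 4.630, so T = 0.216.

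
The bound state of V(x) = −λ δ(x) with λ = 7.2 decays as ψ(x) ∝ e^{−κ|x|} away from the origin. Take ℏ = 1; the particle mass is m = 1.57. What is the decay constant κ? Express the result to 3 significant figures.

Integrate −(ℏ²/2m)ψ'' − λδ(x)ψ = Eψ from −ε to +ε: the ψ'' term gives ψ'(0⁺) − ψ'(0⁻) and the δ term gives −(2mλ/ℏ²)ψ(0).
With ψ ∝ e^{−κ|x|} this yields −2κ = −2mλ/ℏ², so κ = mλ/ℏ² = 11.30.

κ = 11.3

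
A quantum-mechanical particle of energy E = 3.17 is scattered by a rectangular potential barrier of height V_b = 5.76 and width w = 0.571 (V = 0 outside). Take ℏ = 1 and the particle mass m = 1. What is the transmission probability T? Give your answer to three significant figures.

T = 0.256

E < V_b: inside the barrier ψ ∝ e^{±κx} with κ = √(2m(V_b − E))/ℏ = 2.276.
κw = 1.300, sinh(κw) = 1.698.
Matching ψ, ψ′ at both faces gives T = [1 + V_b² sinh²(κw) / (4E(V_b − E))]⁻¹ = 1/3.911 = 0.256.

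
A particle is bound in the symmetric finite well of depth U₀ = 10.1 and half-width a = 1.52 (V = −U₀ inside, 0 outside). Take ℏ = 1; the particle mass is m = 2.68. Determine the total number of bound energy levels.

N = 8

The dimensionless depth is z₀ = a√(2mU₀)/ℏ = 1.52 × √(54.14) = 11.18.
The even/odd transcendental equations gain one root per π/2 in z₀, giving N = 1 + ⌊2z₀/π⌋ = 1 + ⌊7.120⌋ = 8.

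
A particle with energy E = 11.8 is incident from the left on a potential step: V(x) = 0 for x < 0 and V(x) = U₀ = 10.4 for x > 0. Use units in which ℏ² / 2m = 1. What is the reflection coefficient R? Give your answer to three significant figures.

R = 0.238

The wavenumbers are k₁ = √(2mE)/ℏ = 3.435 on the left and k₂ = √(2m(E − U₀))/ℏ = 1.183 on the right.
Matching ψ and ψ′ at x = 0 gives r = (k₁ − k₂)/(k₁ + k₂), so R = r² = 0.2378 and T = 1 − R = 0.7622.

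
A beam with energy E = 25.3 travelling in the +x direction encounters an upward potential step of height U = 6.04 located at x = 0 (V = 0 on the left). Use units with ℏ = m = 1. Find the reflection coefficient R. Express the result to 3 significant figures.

The wavenumbers are k₁ = √(2mE)/ℏ = 7.113 on the left and k₂ = √(2m(E − U))/ℏ = 6.206 on the right.
Continuity of ψ and ψ′ at the step yields the reflection amplitude r = (k₁ − k₂)/(k₁ + k₂) = 0.06809; thus R = |r|² = 0.004636, T = 0.9954.

R = 0.00464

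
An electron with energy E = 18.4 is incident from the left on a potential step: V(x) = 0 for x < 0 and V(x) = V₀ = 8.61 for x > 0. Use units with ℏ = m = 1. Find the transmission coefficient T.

T = 0.976

On each side the TISE gives plane waves with k = √(2m(E − V))/ℏ: k₁ = √(2·1·18.4) = 6.066, k₂ = √(2·1·9.79) = 4.425.
Matching ψ and ψ′ at x = 0 gives r = (k₁ − k₂)/(k₁ + k₂), so R = r² = 0.02448 and T = 1 − R = 0.9755.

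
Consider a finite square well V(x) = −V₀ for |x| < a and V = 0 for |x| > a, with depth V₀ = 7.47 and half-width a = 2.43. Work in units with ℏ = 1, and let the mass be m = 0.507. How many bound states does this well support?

N = 5

The dimensionless depth is z₀ = a√(2mV₀)/ℏ = 2.43 × √(7.575) = 6.688.
A new bound state (alternating even/odd) appears each time z₀ passes a multiple of π/2, so N = ⌊2z₀/π⌋ + 1 = ⌊4.258⌋ + 1 = 5.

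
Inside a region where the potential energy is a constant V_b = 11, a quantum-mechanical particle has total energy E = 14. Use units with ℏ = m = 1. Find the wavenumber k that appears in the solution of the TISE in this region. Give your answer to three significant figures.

With E > V_b the solution is oscillatory, ψ ∝ e^{±ikx} with k = √(2m(E − V_b))/ℏ.
k = √(2 × 1 × 3) = 2.449.

k = 2.45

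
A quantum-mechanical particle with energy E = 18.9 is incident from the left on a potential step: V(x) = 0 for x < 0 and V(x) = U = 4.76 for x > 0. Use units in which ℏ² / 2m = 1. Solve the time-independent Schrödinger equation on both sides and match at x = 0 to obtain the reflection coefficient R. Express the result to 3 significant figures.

R = 0.00524

The wavenumbers are k₁ = √(2mE)/ℏ = 4.347 on the left and k₂ = √(2m(E − U))/ℏ = 3.760 on the right.
Matching ψ and ψ′ at x = 0 gives r = (k₁ − k₂)/(k₁ + k₂), so R = r² = 0.005243 and T = 1 − R = 0.9948.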